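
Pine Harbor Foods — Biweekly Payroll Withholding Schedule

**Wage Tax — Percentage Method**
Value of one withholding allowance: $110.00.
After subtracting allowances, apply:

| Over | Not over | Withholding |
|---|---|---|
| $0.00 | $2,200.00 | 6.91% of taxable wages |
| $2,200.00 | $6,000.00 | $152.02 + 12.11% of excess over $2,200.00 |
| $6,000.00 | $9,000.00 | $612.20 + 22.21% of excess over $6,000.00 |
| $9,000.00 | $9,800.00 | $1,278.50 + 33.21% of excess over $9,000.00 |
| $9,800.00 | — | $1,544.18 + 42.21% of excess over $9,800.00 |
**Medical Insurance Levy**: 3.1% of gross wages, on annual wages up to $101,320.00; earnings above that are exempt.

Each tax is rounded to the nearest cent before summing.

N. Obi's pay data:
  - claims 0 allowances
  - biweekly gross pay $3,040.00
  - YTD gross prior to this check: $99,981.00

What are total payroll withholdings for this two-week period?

$295.25

Wage Tax: taxable = $3,040.00
  $152.02 + 12.11% × ($3,040.00 − $2,200.00) = $152.02 + 12.11% × $840.00 = $253.74
Medical Insurance Levy: cap $101,320.00 − YTD $99,981.00 = $1,339.00 subject; 3.1% × $1,339.00 = $41.51
Total: $253.74 + $41.51 = $295.25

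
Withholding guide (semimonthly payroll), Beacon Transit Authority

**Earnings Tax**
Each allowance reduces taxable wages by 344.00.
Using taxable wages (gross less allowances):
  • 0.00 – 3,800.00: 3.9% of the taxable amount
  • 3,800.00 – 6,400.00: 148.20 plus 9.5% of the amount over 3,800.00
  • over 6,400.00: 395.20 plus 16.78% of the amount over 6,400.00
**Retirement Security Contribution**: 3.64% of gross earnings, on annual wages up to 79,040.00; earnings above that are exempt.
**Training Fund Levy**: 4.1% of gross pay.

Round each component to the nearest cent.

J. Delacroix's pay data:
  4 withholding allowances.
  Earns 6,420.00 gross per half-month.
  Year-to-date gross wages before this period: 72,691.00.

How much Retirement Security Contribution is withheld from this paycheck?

231.10

Retirement Security Contribution: cap 79,040.00 − YTD 72,691.00 = 6,349.00 subject; 3.64% × 6,349.00 = 231.10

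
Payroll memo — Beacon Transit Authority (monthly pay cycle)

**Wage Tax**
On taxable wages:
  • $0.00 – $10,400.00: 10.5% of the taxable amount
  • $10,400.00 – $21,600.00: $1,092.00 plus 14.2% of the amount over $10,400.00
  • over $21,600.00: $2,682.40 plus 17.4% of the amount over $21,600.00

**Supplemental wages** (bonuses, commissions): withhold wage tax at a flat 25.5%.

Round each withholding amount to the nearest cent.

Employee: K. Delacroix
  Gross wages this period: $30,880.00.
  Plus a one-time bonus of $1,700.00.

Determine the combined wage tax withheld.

$4,730.62

Wage Tax: taxable = $30,880.00
  $2,682.40 + 17.4% × ($30,880.00 − $21,600.00) = $2,682.40 + 17.4% × $9,280.00 = $4,297.12
Supplemental (25.5% flat on bonus): 25.5% × $1,700.00 = $433.50
Total wage tax: $4,297.12 + $433.50 = $4,730.62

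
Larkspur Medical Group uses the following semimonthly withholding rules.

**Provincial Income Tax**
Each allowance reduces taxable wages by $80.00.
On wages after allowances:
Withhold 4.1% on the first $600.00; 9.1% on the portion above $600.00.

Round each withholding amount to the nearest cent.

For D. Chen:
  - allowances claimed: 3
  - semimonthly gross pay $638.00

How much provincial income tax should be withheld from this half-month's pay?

$16.32

Provincial Income Tax: taxable = $638.00 − 3×$80.00 = $398.00
  4.1% × $398.00 = $16.32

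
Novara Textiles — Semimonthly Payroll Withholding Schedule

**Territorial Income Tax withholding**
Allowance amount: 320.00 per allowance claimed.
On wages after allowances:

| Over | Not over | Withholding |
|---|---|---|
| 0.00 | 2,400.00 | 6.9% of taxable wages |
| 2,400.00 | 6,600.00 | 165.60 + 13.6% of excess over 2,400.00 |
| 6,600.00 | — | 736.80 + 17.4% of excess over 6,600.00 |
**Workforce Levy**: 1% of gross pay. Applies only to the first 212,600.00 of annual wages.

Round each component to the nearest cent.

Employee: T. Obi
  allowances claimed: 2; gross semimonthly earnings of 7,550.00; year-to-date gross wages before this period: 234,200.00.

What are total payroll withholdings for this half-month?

790.74

Territorial Income Tax: taxable = 7,550.00 − 2×320.00 = 6,910.00
  736.80 + 17.4% × (6,910.00 − 6,600.00) = 736.80 + 17.4% × 310.00 = 790.74
Workforce Levy: YTD 234,200.00 ≥ cap 212,600.00 → 0.00
Total: 790.74 + 0.00 = 790.74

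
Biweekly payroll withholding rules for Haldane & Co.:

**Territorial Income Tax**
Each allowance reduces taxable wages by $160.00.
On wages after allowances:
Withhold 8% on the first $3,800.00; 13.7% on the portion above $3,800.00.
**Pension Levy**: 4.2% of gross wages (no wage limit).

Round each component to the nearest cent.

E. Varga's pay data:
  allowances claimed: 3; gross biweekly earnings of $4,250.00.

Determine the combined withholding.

$480.10

Territorial Income Tax: taxable = $4,250.00 − 3×$160.00 = $3,770.00
  8% × $3,770.00 = $301.60
Pension Levy: 4.2% × $4,250.00 = $178.50
Total: $301.60 + $178.50 = $480.10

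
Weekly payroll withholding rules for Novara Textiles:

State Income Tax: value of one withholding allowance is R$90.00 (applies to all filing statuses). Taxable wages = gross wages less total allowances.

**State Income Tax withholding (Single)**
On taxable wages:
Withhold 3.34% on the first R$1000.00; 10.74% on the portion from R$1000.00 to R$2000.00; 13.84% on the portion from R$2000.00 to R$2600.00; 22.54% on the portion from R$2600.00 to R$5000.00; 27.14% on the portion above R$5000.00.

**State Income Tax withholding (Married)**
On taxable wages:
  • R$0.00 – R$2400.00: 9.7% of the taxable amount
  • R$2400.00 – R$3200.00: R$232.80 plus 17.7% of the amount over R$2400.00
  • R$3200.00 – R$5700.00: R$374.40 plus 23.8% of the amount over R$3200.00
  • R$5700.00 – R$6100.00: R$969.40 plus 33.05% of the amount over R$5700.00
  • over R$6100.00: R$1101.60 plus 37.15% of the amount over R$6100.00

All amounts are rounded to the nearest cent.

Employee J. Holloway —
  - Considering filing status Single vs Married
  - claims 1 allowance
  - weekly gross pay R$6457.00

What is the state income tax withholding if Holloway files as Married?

State Income Tax (Married): taxable = R$6457.00 − 1×R$90.00 = R$6367.00
  R$1101.60 + 37.15% × (R$6367.00 − R$6100.00) = R$1101.60 + 37.15% × R$267.00 = R$1200.79

R$1200.79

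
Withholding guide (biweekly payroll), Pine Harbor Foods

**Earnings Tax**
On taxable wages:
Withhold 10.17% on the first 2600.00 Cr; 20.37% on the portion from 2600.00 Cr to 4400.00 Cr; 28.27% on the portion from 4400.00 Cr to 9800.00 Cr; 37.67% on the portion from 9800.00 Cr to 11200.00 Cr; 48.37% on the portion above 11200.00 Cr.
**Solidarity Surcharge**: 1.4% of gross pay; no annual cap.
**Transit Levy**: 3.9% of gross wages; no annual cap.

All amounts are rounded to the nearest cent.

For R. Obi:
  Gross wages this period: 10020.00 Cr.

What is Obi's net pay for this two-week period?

7248.41 Cr

Earnings Tax: taxable = 10020.00 Cr
  2157.66 Cr + 37.67% × (10020.00 Cr − 9800.00 Cr) = 2157.66 Cr + 37.67% × 220.00 Cr = 2240.53 Cr
Solidarity Surcharge: 1.4% × 10020.00 Cr = 140.28 Cr
Transit Levy: 3.9% × 10020.00 Cr = 390.78 Cr
Total withheld: 2240.53 Cr + 140.28 Cr + 390.78 Cr = 2771.59 Cr
Net pay: 10020.00 Cr − 2771.59 Cr = 7248.41 Cr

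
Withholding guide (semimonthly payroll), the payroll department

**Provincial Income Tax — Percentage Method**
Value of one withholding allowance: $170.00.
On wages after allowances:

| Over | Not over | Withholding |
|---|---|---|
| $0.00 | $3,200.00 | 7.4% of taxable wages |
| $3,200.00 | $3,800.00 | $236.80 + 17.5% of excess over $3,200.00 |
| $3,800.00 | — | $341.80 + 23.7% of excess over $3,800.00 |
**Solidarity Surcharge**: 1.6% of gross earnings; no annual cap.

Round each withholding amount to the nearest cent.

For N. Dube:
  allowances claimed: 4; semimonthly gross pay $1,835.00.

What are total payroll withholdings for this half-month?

Provincial Income Tax: taxable = $1,835.00 − 4×$170.00 = $1,155.00
  7.4% × $1,155.00 = $85.47
Solidarity Surcharge: 1.6% × $1,835.00 = $29.36
Total: $85.47 + $29.36 = $114.83

$114.83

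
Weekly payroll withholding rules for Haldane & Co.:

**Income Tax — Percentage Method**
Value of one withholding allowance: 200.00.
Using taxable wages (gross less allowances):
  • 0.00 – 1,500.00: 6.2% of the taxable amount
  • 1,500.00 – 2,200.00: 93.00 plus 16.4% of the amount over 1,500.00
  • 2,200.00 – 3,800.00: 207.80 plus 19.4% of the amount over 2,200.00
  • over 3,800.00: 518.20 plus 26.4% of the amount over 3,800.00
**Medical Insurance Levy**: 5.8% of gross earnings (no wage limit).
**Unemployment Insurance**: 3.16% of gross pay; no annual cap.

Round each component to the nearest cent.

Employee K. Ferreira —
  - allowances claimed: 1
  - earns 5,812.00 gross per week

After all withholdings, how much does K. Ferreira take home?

4,294.67

Income Tax: taxable = 5,812.00 − 1×200.00 = 5,612.00
  518.20 + 26.4% × (5,612.00 − 3,800.00) = 518.20 + 26.4% × 1,812.00 = 996.57
Medical Insurance Levy: 5.8% × 5,812.00 = 337.10
Unemployment Insurance: 3.16% × 5,812.00 = 183.66
Total withheld: 996.57 + 337.10 + 183.66 = 1,517.33
Net pay: 5,812.00 − 1,517.33 = 4,294.67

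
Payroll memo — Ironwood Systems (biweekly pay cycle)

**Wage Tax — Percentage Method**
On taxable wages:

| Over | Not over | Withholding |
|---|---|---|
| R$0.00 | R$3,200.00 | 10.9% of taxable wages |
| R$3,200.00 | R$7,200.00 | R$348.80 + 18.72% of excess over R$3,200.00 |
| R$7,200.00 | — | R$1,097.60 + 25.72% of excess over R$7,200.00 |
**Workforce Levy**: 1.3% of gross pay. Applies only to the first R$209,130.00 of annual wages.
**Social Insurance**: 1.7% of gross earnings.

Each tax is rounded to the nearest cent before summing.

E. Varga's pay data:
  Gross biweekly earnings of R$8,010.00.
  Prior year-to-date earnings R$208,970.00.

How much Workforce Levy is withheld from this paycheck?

R$2.08

Workforce Levy: cap R$209,130.00 − YTD R$208,970.00 = R$160.00 subject; 1.3% × R$160.00 = R$2.08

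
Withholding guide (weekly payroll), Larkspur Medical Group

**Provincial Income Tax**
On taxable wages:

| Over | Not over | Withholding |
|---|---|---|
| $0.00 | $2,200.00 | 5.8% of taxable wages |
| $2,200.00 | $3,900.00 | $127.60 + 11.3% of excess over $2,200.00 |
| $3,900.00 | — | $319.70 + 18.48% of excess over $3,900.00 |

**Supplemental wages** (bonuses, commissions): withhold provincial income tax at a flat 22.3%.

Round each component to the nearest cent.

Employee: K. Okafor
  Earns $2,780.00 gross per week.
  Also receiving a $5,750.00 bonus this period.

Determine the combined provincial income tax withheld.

$1,475.39

Provincial Income Tax: taxable = $2,780.00
  $127.60 + 11.3% × ($2,780.00 − $2,200.00) = $127.60 + 11.3% × $580.00 = $193.14
Supplemental (22.3% flat on bonus): 22.3% × $5,750.00 = $1,282.25
Total provincial income tax: $193.14 + $1,282.25 = $1,475.39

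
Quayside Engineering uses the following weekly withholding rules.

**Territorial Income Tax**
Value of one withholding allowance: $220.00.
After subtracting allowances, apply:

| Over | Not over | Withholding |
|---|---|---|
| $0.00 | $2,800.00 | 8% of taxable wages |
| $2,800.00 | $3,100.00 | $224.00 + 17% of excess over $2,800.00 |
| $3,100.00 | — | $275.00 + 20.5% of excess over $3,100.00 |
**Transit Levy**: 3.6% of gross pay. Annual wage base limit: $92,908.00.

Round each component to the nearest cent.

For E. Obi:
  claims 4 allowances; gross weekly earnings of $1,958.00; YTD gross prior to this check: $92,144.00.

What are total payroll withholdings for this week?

$113.74

Territorial Income Tax: taxable = $1,958.00 − 4×$220.00 = $1,078.00
  8% × $1,078.00 = $86.24
Transit Levy: cap $92,908.00 − YTD $92,144.00 = $764.00 subject; 3.6% × $764.00 = $27.50
Total: $86.24 + $27.50 = $113.74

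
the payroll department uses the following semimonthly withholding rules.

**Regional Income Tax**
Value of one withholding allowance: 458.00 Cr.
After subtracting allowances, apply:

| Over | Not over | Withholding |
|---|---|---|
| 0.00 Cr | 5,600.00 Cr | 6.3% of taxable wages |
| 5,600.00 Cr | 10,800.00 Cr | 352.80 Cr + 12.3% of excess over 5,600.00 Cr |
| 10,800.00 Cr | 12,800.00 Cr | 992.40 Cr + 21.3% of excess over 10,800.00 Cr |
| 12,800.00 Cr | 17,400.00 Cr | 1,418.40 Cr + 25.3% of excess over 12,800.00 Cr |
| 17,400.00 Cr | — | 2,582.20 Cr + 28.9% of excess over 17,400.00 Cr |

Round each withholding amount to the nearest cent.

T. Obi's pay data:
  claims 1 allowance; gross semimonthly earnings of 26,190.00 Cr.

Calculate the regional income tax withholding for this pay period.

Regional Income Tax: taxable = 26,190.00 Cr − 1×458.00 Cr = 25,732.00 Cr
  2,582.20 Cr + 28.9% × (25,732.00 Cr − 17,400.00 Cr) = 2,582.20 Cr + 28.9% × 8,332.00 Cr = 4,990.15 Cr

4,990.15 Cr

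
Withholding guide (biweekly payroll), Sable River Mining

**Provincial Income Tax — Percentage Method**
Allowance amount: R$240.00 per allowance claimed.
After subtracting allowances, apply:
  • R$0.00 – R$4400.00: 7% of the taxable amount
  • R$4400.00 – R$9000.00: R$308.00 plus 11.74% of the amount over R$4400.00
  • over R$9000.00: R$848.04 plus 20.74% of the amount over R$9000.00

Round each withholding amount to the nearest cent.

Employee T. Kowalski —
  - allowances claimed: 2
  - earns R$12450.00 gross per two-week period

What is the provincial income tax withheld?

Provincial Income Tax: taxable = R$12450.00 − 2×R$240.00 = R$11970.00
  R$848.04 + 20.74% × (R$11970.00 − R$9000.00) = R$848.04 + 20.74% × R$2970.00 = R$1464.02

R$1464.02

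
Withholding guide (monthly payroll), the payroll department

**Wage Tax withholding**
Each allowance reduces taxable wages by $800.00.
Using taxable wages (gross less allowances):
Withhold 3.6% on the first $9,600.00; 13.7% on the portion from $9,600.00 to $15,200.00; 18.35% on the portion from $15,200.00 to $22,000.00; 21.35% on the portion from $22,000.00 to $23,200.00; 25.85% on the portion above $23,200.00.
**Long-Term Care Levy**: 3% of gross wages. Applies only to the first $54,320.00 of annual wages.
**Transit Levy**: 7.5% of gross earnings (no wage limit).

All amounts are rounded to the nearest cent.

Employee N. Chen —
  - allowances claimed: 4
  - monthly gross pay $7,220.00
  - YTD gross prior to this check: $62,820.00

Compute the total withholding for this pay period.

Wage Tax: taxable = $7,220.00 − 4×$800.00 = $4,020.00
  3.6% × $4,020.00 = $144.72
Long-Term Care Levy: YTD $62,820.00 ≥ cap $54,320.00 → $0.00
Transit Levy: 7.5% × $7,220.00 = $541.50
Total: $144.72 + $0.00 + $541.50 = $686.22

$686.22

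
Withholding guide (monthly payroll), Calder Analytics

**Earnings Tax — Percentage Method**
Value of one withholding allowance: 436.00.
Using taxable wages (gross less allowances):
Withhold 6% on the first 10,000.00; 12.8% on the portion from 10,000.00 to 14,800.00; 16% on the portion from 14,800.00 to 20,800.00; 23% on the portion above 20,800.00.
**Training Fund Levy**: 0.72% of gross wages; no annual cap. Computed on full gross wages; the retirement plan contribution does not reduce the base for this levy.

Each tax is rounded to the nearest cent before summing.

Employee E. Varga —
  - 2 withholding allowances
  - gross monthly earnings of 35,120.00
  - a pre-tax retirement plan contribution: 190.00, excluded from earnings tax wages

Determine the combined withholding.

Earnings Tax: taxable = 35,120.00 − 190.00 − 2×436.00 = 34,058.00
  2,174.40 + 23% × (34,058.00 − 20,800.00) = 2,174.40 + 23% × 13,258.00 = 5,223.74
Training Fund Levy: 0.72% × 35,120.00 = 252.86
Total: 5,223.74 + 252.86 = 5,476.60

5,476.60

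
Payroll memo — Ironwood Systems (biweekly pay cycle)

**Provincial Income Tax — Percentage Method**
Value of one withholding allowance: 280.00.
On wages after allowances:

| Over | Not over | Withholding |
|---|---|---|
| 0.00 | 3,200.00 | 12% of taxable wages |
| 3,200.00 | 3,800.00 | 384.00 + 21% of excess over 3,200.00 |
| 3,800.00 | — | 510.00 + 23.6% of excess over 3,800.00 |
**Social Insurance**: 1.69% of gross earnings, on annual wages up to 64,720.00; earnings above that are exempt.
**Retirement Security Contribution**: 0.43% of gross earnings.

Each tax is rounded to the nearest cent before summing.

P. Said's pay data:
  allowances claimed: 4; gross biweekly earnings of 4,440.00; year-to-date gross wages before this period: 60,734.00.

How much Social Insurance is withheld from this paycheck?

67.36

Social Insurance: cap 64,720.00 − YTD 60,734.00 = 3,986.00 subject; 1.69% × 3,986.00 = 67.36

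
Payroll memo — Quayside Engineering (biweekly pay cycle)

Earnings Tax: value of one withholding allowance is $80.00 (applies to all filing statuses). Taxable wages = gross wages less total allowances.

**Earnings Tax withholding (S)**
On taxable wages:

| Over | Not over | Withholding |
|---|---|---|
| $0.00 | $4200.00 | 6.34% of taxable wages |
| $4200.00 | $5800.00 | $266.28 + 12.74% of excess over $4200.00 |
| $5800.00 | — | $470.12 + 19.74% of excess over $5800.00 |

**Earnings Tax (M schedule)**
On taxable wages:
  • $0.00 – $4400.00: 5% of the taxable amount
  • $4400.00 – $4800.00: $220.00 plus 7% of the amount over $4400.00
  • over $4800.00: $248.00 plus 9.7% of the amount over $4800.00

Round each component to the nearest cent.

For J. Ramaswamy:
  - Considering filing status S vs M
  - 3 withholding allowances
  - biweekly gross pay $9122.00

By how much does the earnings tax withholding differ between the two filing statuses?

$434.56

Earnings Tax (S): taxable = $9122.00 − 3×$80.00 = $8882.00
  $470.12 + 19.74% × ($8882.00 − $5800.00) = $470.12 + 19.74% × $3082.00 = $1078.51
Earnings Tax (M): taxable = $9122.00 − 3×$80.00 = $8882.00
  $248.00 + 9.7% × ($8882.00 − $4800.00) = $248.00 + 9.7% × $4082.00 = $643.95
Difference: |$1078.51 − $643.95| = $434.56 (higher under S)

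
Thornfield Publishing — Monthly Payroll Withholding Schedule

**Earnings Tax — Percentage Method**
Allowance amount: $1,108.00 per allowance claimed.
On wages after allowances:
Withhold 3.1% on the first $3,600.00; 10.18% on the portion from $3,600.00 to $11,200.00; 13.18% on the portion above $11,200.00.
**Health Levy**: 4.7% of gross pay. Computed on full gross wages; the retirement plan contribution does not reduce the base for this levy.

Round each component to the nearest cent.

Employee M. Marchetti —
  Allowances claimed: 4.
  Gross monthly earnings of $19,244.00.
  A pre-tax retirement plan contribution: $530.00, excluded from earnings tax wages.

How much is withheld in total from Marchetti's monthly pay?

Earnings Tax: taxable = $19,244.00 − $530.00 − 4×$1,108.00 = $14,282.00
  $885.28 + 13.18% × ($14,282.00 − $11,200.00) = $885.28 + 13.18% × $3,082.00 = $1,291.49
Health Levy: 4.7% × $19,244.00 = $904.47
Total: $1,291.49 + $904.47 = $2,195.96

$2,195.96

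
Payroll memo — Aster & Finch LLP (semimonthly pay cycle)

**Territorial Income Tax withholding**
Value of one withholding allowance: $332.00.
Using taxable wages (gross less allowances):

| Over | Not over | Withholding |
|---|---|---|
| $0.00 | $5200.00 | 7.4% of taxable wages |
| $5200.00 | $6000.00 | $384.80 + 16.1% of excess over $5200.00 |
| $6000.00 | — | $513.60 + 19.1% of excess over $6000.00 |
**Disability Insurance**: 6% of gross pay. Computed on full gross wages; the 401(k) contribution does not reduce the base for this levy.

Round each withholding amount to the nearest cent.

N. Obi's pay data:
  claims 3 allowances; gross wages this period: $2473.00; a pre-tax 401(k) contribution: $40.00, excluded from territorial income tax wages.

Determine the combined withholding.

$254.72

Territorial Income Tax: taxable = $2473.00 − $40.00 − 3×$332.00 = $1437.00
  7.4% × $1437.00 = $106.34
Disability Insurance: 6% × $2473.00 = $148.38
Total: $106.34 + $148.38 = $254.72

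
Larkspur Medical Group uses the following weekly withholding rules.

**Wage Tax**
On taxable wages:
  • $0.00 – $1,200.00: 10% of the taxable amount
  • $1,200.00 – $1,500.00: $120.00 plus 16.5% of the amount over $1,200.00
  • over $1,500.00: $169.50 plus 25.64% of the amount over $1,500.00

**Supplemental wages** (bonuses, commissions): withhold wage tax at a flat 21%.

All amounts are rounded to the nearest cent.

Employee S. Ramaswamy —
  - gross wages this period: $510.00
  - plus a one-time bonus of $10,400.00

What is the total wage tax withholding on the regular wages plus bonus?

$2,235.00

Wage Tax: taxable = $510.00
  10% × $510.00 = $51.00
Supplemental (21% flat on bonus): 21% × $10,400.00 = $2,184.00
Total wage tax: $51.00 + $2,184.00 = $2,235.00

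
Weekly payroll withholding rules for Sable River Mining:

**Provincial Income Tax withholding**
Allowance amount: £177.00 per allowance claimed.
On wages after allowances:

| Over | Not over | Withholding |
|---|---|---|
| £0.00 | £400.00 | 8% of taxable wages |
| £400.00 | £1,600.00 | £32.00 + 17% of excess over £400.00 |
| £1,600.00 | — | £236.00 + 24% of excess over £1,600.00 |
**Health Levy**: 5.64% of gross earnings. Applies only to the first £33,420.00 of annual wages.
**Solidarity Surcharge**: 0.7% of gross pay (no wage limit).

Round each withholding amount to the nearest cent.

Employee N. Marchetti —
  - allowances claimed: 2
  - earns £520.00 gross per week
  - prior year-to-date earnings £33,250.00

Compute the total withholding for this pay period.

£26.51

Provincial Income Tax: taxable = £520.00 − 2×£177.00 = £166.00
  8% × £166.00 = £13.28
Health Levy: cap £33,420.00 − YTD £33,250.00 = £170.00 subject; 5.64% × £170.00 = £9.59
Solidarity Surcharge: 0.7% × £520.00 = £3.64
Total: £13.28 + £9.59 + £3.64 = £26.51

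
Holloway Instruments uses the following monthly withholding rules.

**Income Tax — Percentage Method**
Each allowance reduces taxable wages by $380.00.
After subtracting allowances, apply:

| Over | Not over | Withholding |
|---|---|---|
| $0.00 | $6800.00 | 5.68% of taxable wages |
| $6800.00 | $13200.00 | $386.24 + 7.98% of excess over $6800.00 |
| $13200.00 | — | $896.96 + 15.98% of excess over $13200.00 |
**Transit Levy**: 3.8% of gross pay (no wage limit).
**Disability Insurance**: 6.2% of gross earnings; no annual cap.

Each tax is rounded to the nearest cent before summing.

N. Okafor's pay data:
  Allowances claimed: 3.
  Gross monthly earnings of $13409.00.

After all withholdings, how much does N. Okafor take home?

Income Tax: taxable = $13409.00 − 3×$380.00 = $12269.00
  $386.24 + 7.98% × ($12269.00 − $6800.00) = $386.24 + 7.98% × $5469.00 = $822.67
Transit Levy: 3.8% × $13409.00 = $509.54
Disability Insurance: 6.2% × $13409.00 = $831.36
Total withheld: $822.67 + $509.54 + $831.36 = $2163.57
Net pay: $13409.00 − $2163.57 = $11245.43

$11245.43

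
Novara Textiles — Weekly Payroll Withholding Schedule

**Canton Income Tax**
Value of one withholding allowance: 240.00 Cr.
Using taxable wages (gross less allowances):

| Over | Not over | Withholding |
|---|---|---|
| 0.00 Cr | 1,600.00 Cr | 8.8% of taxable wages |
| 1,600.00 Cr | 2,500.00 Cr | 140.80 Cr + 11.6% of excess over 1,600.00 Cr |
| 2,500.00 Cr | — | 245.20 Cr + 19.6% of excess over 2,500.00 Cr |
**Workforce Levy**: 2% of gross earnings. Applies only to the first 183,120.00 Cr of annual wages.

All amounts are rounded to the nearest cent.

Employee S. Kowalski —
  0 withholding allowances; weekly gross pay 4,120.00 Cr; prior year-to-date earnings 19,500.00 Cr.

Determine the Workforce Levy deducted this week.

Workforce Levy: 2% × 4,120.00 Cr = 82.40 Cr

82.40 Cr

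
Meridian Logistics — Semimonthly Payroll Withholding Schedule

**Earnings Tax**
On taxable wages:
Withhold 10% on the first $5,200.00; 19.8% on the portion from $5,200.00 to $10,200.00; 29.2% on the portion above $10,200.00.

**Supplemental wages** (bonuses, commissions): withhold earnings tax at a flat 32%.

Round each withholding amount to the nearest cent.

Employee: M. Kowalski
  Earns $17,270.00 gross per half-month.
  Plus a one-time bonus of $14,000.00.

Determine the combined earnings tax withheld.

Earnings Tax: taxable = $17,270.00
  $1,510.00 + 29.2% × ($17,270.00 − $10,200.00) = $1,510.00 + 29.2% × $7,070.00 = $3,574.44
Supplemental (32% flat on bonus): 32% × $14,000.00 = $4,480.00
Total earnings tax: $3,574.44 + $4,480.00 = $8,054.44

$8,054.44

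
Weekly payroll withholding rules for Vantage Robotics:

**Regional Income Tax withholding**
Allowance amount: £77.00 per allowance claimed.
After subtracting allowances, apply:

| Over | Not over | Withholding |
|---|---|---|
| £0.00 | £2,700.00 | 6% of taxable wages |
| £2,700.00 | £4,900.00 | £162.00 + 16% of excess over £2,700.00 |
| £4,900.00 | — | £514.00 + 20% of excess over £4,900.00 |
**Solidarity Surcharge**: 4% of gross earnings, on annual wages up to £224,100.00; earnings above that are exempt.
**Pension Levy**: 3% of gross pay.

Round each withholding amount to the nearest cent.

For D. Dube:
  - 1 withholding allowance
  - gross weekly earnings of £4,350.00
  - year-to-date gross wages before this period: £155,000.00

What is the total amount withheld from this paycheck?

Regional Income Tax: taxable = £4,350.00 − 1×£77.00 = £4,273.00
  £162.00 + 16% × (£4,273.00 − £2,700.00) = £162.00 + 16% × £1,573.00 = £413.68
Solidarity Surcharge: 4% × £4,350.00 = £174.00
Pension Levy: 3% × £4,350.00 = £130.50
Total: £413.68 + £174.00 + £130.50 = £718.18

£718.18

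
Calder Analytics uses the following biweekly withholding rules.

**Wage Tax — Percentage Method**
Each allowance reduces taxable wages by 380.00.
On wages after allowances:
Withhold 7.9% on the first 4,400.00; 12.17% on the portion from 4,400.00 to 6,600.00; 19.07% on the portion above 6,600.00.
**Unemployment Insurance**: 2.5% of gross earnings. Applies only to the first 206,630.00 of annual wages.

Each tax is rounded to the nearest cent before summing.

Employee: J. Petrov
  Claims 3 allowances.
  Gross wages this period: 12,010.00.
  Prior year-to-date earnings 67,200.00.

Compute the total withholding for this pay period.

1,729.88

Wage Tax: taxable = 12,010.00 − 3×380.00 = 10,870.00
  615.34 + 19.07% × (10,870.00 − 6,600.00) = 615.34 + 19.07% × 4,270.00 = 1,429.63
Unemployment Insurance: 2.5% × 12,010.00 = 300.25
Total: 1,429.63 + 300.25 = 1,729.88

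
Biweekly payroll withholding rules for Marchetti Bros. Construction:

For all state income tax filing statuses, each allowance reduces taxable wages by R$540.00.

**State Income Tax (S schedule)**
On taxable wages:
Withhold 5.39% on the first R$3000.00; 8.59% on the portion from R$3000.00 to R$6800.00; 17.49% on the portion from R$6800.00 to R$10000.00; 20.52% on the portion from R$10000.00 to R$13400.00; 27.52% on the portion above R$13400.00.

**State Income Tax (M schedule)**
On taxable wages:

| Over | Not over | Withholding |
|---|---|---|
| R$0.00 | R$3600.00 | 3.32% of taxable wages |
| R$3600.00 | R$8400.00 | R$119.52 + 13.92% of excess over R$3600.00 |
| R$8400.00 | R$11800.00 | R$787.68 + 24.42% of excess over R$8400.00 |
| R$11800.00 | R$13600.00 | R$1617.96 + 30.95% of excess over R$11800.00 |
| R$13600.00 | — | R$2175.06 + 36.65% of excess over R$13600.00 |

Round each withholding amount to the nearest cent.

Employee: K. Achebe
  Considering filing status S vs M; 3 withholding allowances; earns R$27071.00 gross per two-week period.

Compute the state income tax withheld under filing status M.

State Income Tax (M): taxable = R$27071.00 − 3×R$540.00 = R$25451.00
  R$2175.06 + 36.65% × (R$25451.00 − R$13600.00) = R$2175.06 + 36.65% × R$11851.00 = R$6518.45

R$6518.45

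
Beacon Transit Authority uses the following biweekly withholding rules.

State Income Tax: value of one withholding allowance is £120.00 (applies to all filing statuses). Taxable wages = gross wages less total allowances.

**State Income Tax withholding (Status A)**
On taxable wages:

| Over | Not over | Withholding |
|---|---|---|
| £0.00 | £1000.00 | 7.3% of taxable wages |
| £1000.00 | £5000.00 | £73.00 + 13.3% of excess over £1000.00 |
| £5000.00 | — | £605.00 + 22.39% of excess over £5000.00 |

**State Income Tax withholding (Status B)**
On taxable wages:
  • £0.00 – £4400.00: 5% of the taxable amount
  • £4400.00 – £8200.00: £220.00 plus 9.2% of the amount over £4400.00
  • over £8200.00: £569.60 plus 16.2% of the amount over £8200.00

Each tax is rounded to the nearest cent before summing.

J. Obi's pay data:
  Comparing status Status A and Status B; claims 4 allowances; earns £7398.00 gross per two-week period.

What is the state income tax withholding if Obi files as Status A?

State Income Tax (Status A): taxable = £7398.00 − 4×£120.00 = £6918.00
  £605.00 + 22.39% × (£6918.00 − £5000.00) = £605.00 + 22.39% × £1918.00 = £1034.44

£1034.44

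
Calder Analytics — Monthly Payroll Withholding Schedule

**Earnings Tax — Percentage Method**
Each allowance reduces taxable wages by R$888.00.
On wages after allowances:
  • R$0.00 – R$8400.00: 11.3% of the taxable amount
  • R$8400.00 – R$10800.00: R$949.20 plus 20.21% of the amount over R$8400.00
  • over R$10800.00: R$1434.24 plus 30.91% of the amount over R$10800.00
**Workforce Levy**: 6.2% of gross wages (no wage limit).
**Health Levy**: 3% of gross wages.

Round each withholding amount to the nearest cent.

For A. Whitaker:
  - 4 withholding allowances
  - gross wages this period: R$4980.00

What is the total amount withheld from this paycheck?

R$619.52

Earnings Tax: taxable = R$4980.00 − 4×R$888.00 = R$1428.00
  11.3% × R$1428.00 = R$161.36
Workforce Levy: 6.2% × R$4980.00 = R$308.76
Health Levy: 3% × R$4980.00 = R$149.40
Total: R$161.36 + R$308.76 + R$149.40 = R$619.52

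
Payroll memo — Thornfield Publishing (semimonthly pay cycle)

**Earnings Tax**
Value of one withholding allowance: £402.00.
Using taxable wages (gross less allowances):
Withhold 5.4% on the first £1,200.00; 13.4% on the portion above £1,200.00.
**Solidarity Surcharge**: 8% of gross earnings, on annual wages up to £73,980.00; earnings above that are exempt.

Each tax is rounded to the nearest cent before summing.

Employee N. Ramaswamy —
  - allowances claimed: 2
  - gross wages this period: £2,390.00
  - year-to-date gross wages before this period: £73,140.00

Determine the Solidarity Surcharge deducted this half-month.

£67.20

Solidarity Surcharge: cap £73,980.00 − YTD £73,140.00 = £840.00 subject; 8% × £840.00 = £67.20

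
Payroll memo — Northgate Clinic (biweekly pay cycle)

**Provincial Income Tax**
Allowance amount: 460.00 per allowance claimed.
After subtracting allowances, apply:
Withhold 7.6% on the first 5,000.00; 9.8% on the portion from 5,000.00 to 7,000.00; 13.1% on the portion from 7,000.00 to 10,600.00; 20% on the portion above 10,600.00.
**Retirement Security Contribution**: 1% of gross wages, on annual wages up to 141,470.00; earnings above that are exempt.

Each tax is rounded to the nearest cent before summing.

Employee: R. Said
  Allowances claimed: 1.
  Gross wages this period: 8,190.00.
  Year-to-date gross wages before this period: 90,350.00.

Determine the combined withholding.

753.53

Provincial Income Tax: taxable = 8,190.00 − 1×460.00 = 7,730.00
  576.00 + 13.1% × (7,730.00 − 7,000.00) = 576.00 + 13.1% × 730.00 = 671.63
Retirement Security Contribution: 1% × 8,190.00 = 81.90
Total: 671.63 + 81.90 = 753.53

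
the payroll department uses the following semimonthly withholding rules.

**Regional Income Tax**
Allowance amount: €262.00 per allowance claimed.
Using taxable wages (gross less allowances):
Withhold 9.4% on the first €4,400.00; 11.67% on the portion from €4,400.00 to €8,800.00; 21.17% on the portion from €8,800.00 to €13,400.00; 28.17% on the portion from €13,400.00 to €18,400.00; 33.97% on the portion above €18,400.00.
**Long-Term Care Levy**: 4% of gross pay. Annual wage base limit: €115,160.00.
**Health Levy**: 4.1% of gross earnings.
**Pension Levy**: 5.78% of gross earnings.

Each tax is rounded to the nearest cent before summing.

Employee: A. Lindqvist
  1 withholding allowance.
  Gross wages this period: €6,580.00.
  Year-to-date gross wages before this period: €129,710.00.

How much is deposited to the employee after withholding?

Regional Income Tax: taxable = €6,580.00 − 1×€262.00 = €6,318.00
  €413.60 + 11.67% × (€6,318.00 − €4,400.00) = €413.60 + 11.67% × €1,918.00 = €637.43
Long-Term Care Levy: YTD €129,710.00 ≥ cap €115,160.00 → €0.00
Health Levy: 4.1% × €6,580.00 = €269.78
Pension Levy: 5.78% × €6,580.00 = €380.32
Total withheld: €637.43 + €0.00 + €269.78 + €380.32 = €1,287.53
Net pay: €6,580.00 − €1,287.53 = €5,292.47

€5,292.47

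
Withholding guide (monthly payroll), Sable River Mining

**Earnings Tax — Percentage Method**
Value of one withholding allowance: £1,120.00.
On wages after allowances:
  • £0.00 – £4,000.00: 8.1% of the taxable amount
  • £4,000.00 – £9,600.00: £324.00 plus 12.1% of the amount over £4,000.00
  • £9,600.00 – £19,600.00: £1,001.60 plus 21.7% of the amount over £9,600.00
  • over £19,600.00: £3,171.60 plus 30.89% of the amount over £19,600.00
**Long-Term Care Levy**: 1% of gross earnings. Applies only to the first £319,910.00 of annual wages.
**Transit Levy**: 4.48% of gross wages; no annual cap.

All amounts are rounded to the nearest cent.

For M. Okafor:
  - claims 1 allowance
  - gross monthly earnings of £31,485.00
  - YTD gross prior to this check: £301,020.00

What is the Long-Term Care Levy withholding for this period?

Long-Term Care Levy: cap £319,910.00 − YTD £301,020.00 = £18,890.00 subject; 1% × £18,890.00 = £188.90

£188.90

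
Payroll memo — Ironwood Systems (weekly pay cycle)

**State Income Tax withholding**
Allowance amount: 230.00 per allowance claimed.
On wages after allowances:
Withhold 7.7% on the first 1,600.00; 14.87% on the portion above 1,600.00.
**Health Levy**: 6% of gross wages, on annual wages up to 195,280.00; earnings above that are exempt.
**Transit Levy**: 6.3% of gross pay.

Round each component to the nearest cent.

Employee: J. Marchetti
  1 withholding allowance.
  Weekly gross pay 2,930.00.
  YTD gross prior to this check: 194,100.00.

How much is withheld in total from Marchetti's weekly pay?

State Income Tax: taxable = 2,930.00 − 1×230.00 = 2,700.00
  123.20 + 14.87% × (2,700.00 − 1,600.00) = 123.20 + 14.87% × 1,100.00 = 286.77
Health Levy: cap 195,280.00 − YTD 194,100.00 = 1,180.00 subject; 6% × 1,180.00 = 70.80
Transit Levy: 6.3% × 2,930.00 = 184.59
Total: 286.77 + 70.80 + 184.59 = 542.16

542.16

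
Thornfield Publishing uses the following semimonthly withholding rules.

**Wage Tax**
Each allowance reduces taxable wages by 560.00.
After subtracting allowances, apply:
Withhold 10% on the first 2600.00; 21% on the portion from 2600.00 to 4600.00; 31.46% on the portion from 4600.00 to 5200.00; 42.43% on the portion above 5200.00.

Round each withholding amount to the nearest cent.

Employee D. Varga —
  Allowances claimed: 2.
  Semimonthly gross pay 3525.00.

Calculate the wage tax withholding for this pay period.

Wage Tax: taxable = 3525.00 − 2×560.00 = 2405.00
  10% × 2405.00 = 240.50

240.50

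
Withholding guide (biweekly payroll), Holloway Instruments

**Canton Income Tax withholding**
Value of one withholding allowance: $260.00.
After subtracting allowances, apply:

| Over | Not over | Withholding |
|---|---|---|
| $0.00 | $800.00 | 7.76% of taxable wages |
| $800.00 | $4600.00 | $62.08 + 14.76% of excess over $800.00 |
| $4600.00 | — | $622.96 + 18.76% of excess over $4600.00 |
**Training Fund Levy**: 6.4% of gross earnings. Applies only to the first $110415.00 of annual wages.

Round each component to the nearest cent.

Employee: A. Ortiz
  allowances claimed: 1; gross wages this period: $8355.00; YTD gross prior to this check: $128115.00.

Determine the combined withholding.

$1278.62

Canton Income Tax: taxable = $8355.00 − 1×$260.00 = $8095.00
  $622.96 + 18.76% × ($8095.00 − $4600.00) = $622.96 + 18.76% × $3495.00 = $1278.62
Training Fund Levy: YTD $128115.00 ≥ cap $110415.00 → $0.00
Total: $1278.62 + $0.00 = $1278.62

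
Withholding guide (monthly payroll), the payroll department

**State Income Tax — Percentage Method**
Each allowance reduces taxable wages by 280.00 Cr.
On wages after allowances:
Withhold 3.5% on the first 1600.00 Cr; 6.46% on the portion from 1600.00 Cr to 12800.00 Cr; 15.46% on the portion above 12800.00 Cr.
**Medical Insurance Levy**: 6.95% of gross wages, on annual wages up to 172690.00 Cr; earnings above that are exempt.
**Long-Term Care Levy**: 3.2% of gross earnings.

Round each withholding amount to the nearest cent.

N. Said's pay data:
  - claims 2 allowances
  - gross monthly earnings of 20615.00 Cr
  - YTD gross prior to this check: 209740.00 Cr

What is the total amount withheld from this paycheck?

2560.82 Cr

State Income Tax: taxable = 20615.00 Cr − 2×280.00 Cr = 20055.00 Cr
  779.52 Cr + 15.46% × (20055.00 Cr − 12800.00 Cr) = 779.52 Cr + 15.46% × 7255.00 Cr = 1901.14 Cr
Medical Insurance Levy: YTD 209740.00 Cr ≥ cap 172690.00 Cr → 0.00 Cr
Long-Term Care Levy: 3.2% × 20615.00 Cr = 659.68 Cr
Total: 1901.14 Cr + 0.00 Cr + 659.68 Cr = 2560.82 Cr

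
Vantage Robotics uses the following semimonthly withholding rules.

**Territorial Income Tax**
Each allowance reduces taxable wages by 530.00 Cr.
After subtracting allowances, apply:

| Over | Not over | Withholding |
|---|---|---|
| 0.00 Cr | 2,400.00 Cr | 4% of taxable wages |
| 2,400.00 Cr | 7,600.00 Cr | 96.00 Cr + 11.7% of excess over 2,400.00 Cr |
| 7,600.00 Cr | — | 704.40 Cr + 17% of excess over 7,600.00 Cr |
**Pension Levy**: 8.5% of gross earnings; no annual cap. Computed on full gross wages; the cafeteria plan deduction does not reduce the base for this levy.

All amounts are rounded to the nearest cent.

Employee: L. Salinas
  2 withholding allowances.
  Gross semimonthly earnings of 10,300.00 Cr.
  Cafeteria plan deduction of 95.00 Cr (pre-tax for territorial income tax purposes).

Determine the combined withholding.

1,842.55 Cr

Territorial Income Tax: taxable = 10,300.00 Cr − 95.00 Cr − 2×530.00 Cr = 9,145.00 Cr
  704.40 Cr + 17% × (9,145.00 Cr − 7,600.00 Cr) = 704.40 Cr + 17% × 1,545.00 Cr = 967.05 Cr
Pension Levy: 8.5% × 10,300.00 Cr = 875.50 Cr
Total: 967.05 Cr + 875.50 Cr = 1,842.55 Cr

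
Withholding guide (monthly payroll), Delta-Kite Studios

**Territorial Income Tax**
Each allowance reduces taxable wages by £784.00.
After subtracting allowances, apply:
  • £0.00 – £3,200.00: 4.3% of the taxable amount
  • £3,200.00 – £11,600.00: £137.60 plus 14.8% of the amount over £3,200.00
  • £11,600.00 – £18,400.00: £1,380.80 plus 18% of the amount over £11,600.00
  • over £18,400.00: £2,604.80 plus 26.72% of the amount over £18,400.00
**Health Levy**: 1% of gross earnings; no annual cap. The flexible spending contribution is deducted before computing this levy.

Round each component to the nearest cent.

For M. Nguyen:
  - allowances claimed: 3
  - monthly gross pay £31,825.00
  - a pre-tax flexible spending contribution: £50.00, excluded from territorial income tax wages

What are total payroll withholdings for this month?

Territorial Income Tax: taxable = £31,825.00 − £50.00 − 3×£784.00 = £29,423.00
  £2,604.80 + 26.72% × (£29,423.00 − £18,400.00) = £2,604.80 + 26.72% × £11,023.00 = £5,550.15
Health Levy: 1% × £31,775.00 = £317.75
Total: £5,550.15 + £317.75 = £5,867.90

£5,867.90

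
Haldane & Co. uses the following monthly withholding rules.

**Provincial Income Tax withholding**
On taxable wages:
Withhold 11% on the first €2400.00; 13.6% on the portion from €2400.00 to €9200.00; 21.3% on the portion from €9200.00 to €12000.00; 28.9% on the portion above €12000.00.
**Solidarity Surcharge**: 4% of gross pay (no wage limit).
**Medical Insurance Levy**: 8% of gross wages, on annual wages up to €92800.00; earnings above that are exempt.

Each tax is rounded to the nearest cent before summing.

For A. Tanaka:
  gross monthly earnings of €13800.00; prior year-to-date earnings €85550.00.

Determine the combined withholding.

Provincial Income Tax: taxable = €13800.00
  €1785.20 + 28.9% × (€13800.00 − €12000.00) = €1785.20 + 28.9% × €1800.00 = €2305.40
Solidarity Surcharge: 4% × €13800.00 = €552.00
Medical Insurance Levy: cap €92800.00 − YTD €85550.00 = €7250.00 subject; 8% × €7250.00 = €580.00
Total: €2305.40 + €552.00 + €580.00 = €3437.40

€3437.40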